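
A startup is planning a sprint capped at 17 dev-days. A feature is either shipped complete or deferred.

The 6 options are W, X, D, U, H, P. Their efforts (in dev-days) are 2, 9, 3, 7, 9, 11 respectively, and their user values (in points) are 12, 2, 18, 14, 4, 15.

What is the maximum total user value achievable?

45

This is a 0-1 knapsack instance.
W + D + U: effort 2 + 3 + 7 = 12 ≤ 17, user value 12 + 18 + 14 = 44.
W + D + H: effort 2 + 3 + 9 = 14 ≤ 17, user value 12 + 18 + 4 = 34.
W + D + P: effort 2 + 3 + 11 = 16 ≤ 17, user value 12 + 18 + 15 = 45.
Best is W, D, and P with total user value 45.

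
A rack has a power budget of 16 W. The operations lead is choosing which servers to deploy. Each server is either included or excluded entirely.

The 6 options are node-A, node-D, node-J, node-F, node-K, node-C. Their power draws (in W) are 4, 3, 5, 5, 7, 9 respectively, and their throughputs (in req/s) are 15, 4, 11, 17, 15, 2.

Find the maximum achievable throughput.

This is an integer program with binary decision variables.
Allowing fractional choices, the relaxed optimum would be about 47.3, but servers are indivisible.
node-A + node-J + node-K: power draw 4 + 5 + 7 = 16 ≤ 16, throughput 15 + 11 + 15 = 41.
node-A + node-J + node-F: power draw 4 + 5 + 5 = 14 ≤ 16, throughput 15 + 11 + 17 = 43.
node-A + node-F + node-K: power draw 4 + 5 + 7 = 16 ≤ 16, throughput 15 + 17 + 15 = 47.
Best is node-A, node-F, and node-K with total throughput 47.

47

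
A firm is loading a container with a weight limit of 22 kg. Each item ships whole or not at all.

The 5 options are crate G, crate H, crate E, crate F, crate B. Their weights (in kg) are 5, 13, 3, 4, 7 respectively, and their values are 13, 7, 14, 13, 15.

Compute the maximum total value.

Treat it as a binary knapsack problem.
Allowing fractional choices, the relaxed optimum would be about 56.6, but items are indivisible.
crate G + crate E + crate F + crate B: weight 5 + 3 + 4 + 7 = 19 ≤ 22, value 13 + 14 + 13 + 15 = 55.
crate G + crate E + crate B: weight 5 + 3 + 7 = 15 ≤ 22, value 13 + 14 + 15 = 42.
crate E + crate F + crate B: weight 3 + 4 + 7 = 14 ≤ 22, value 14 + 13 + 15 = 42.
Best is crate G, crate E, crate F, and crate B with total value 55.

55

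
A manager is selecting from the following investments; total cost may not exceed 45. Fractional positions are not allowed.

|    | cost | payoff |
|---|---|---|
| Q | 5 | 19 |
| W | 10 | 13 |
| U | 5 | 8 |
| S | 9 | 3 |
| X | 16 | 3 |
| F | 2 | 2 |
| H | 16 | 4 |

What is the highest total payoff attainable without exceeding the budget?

This is a 0-1 knapsack instance.
Allowing fractional choices, the relaxed optimum would be about 48.5, but investments are indivisible.
Q + W + U + F + H: cost 5 + 10 + 5 + 2 + 16 = 38 ≤ 45, payoff 19 + 13 + 8 + 2 + 4 = 46.
Q + W + U + S + H: cost 5 + 10 + 5 + 9 + 16 = 45 ≤ 45, payoff 19 + 13 + 8 + 3 + 4 = 47.
Best is Q, W, U, S, and H with total payoff 47.

47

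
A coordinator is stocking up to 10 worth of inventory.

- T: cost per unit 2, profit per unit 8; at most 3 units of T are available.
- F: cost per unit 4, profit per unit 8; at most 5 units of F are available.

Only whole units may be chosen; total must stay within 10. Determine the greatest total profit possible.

32

T has the best ratio (8/2); taking only T gives at most 3×8 = 24 (stopped by the supply cap of 3).
Mixing does better — 3×T and 1×F: cost 10 ≤ 10, profit 3·8 + 1·8 = 32.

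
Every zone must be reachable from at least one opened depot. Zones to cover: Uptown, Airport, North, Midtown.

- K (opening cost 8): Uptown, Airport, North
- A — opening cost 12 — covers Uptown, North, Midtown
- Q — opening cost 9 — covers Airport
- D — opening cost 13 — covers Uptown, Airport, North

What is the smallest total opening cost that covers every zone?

20

This is a weighted set-cover instance.
Choose K and A: together they cover Uptown, Airport, North, Midtown — every zone.
Total opening cost: 8 + 12 = 20.
No cover costs less than 20.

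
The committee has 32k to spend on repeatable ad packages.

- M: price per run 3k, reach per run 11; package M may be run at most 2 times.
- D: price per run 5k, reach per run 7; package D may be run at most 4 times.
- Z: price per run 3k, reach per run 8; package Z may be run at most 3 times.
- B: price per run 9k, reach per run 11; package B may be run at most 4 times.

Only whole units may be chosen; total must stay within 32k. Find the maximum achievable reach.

This is a bounded integer knapsack.
M has the best ratio (11/3); taking only M gives at most 2×11 = 22 (stopped by the supply cap of 2).
Mixing does better — 2×M, 3×D, and 3×Z: price 30 ≤ 32, reach 2·11 + 3·7 + 3·8 = 67.

67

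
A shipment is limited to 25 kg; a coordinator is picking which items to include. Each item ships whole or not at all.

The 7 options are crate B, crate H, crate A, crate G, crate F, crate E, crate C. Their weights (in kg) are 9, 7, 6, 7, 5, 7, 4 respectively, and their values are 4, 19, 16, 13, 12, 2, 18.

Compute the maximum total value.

66

Treat it as a binary knapsack problem.
crate H + crate A + crate F + crate C: weight 7 + 6 + 5 + 4 = 22 ≤ 25, value 19 + 16 + 12 + 18 = 65.
crate H + crate A + crate G + crate C: weight 7 + 6 + 7 + 4 = 24 ≤ 25, value 19 + 16 + 13 + 18 = 66.
crate H + crate G + crate F + crate C: weight 7 + 7 + 5 + 4 = 23 ≤ 25, value 19 + 13 + 12 + 18 = 62.
Best is crate H, crate A, crate G, and crate C with total value 66.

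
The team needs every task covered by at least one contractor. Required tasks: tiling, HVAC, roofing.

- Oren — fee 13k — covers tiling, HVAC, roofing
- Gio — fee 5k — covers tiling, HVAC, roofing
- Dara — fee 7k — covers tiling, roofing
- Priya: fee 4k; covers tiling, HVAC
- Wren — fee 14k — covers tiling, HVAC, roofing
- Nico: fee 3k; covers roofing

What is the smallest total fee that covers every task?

Gio alone covers tiling, HVAC, roofing — every task.
Total fee: 5.
No cover costs less than 5.

5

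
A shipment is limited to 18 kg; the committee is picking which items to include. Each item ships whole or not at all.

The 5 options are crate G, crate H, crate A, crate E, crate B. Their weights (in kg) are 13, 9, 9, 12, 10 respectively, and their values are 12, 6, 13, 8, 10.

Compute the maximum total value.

Allowing fractional choices, the relaxed optimum would be about 22.0, but items are indivisible.
crate A: weight 9 ≤ 18, value 13.
crate G: weight 13 ≤ 18, value 12.
crate H + crate A: weight 9 + 9 = 18 ≤ 18, value 6 + 13 = 19.
Best is crate H and crate A with total value 19.

19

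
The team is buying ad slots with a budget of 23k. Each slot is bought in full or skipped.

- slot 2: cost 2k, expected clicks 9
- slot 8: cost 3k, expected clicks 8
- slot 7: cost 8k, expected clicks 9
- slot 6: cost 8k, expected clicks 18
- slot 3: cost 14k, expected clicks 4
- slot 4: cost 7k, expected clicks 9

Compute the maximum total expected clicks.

44

Allowing fractional choices, the relaxed optimum would be about 47.4, but ad slots are indivisible.
slot 2 + slot 6 + slot 4: cost 2 + 8 + 7 = 17 ≤ 23, expected clicks 9 + 18 + 9 = 36.
slot 2 + slot 8 + slot 7 + slot 6: cost 2 + 3 + 8 + 8 = 21 ≤ 23, expected clicks 9 + 8 + 9 + 18 = 44.
slot 2 + slot 8 + slot 6 + slot 4: cost 2 + 3 + 8 + 7 = 20 ≤ 23, expected clicks 9 + 8 + 18 + 9 = 44.
The maximum expected clicks is 44; one optimal choice is slot 2, slot 8, slot 6, and slot 4.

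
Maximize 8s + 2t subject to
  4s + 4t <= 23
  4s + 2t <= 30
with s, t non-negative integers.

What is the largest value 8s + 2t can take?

40

The continuous relaxation peaks at (5.75, 0) with value 46.00; rounding to a feasible lattice point costs some objective.
(s,t)=(5,0): 4·5+4·0=20≤23, 4·5+2·0=20≤30, objective 40.
(s,t)=(4,1): 4·4+4·1=20≤23, 4·4+2·1=18≤30, objective 34.
Maximum is 40 at (s,t)=(5,0).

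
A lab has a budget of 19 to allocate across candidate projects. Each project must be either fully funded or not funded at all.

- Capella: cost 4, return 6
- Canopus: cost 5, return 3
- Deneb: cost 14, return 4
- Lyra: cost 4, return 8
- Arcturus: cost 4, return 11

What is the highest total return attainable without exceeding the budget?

28

Capella + Canopus + Lyra + Arcturus: cost 4 + 5 + 4 + 4 = 17 ≤ 19, return 6 + 3 + 8 + 11 = 28.
Capella + Lyra + Arcturus: cost 4 + 4 + 4 = 12 ≤ 19, return 6 + 8 + 11 = 25.
Best is Capella, Canopus, Lyra, and Arcturus with total return 28.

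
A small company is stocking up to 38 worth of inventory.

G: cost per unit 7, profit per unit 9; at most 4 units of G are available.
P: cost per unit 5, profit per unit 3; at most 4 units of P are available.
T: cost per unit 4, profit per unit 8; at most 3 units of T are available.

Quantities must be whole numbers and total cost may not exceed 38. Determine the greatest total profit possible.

Take 3×G, 1×P, and 3×T: cost 38 ≤ 38, profit 3·9 + 1·3 + 3·8 = 54.
T has the best ratio (8/4) and is taken to its limit of 3; remaining capacity is filled optimally with the others.

54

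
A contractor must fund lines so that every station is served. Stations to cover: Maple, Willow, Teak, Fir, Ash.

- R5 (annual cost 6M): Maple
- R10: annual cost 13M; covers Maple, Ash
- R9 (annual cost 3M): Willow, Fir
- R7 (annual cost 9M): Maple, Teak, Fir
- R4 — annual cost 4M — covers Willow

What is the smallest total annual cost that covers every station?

Choose R10, R9, and R7: together they cover Maple, Willow, Teak, Fir, Ash — every station.
Total annual cost: 13 + 3 + 9 = 25.
No cover costs less than 25.

25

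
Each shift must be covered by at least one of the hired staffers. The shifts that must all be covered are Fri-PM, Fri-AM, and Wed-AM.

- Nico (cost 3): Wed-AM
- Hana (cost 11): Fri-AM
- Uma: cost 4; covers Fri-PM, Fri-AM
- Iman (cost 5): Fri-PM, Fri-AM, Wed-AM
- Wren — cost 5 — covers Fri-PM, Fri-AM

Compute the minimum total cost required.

5

Iman alone covers Fri-PM, Fri-AM, Wed-AM — every shift.
Total cost: 5.
No cover costs less than 5.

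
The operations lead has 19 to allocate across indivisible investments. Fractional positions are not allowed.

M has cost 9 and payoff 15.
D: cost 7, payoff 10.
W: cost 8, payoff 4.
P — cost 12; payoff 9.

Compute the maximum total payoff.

Treat it as a binary knapsack problem.
Take M and D: cost 9 + 7 = 16 ≤ 19, payoff 15 + 10 = 25.
No other feasible combination does better.

25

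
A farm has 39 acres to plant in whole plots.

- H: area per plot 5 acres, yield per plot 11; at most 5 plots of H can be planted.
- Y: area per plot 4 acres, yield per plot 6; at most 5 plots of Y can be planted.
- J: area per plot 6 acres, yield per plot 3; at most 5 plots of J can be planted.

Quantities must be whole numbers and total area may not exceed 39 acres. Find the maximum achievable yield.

H has the best ratio (11/5); taking only H gives at most 5×11 = 55 (stopped by the supply cap of 5).
Mixing does better — 5×H and 3×Y: area 37 ≤ 39, yield 5·11 + 3·6 = 73.

73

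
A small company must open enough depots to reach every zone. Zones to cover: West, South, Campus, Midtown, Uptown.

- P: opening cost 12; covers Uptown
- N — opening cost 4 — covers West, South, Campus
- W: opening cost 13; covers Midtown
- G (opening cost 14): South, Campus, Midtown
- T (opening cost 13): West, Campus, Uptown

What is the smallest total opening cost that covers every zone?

This is a weighted set-cover instance.
Choose G and T: together they cover West, South, Campus, Midtown, Uptown — every zone.
Total opening cost: 14 + 13 = 27.

27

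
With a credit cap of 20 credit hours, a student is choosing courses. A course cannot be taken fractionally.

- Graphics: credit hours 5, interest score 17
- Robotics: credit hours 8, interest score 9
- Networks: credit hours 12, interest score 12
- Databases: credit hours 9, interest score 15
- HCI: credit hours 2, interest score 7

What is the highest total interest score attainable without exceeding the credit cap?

39

This is an integer program with binary decision variables.
Allowing fractional choices, the relaxed optimum would be about 43.5, but courses are indivisible.
Graphics + Networks + HCI: credit hours 5 + 12 + 2 = 19 ≤ 20, interest score 17 + 12 + 7 = 36.
Graphics + Databases + HCI: credit hours 5 + 9 + 2 = 16 ≤ 20, interest score 17 + 15 + 7 = 39.
Best is Graphics, Databases, and HCI with total interest score 39.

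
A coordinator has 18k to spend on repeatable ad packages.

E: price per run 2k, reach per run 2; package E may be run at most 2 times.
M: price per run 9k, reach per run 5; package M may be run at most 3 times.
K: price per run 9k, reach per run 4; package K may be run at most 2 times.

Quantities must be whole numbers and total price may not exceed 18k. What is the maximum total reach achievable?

10

This is a bounded integer knapsack.
E has the best ratio (2/2); taking only E gives at most 2×2 = 4 (stopped by the supply cap of 2).
Mixing does better — 2×M: price 18 ≤ 18, reach 2·5 = 10.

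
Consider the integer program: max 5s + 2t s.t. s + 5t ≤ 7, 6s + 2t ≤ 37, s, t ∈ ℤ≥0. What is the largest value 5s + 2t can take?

30

The continuous relaxation peaks at (6.11, 0.179) with value 30.89; rounding to a feasible lattice point costs some objective.
(s,t)=(6,0): 1·6+5·0=6≤7, 6·6+2·0=36≤37, objective 30.
(s,t)=(5,0): 1·5+5·0=5≤7, 6·5+2·0=30≤37, objective 25.
The best lattice point is (6,0), giving 30.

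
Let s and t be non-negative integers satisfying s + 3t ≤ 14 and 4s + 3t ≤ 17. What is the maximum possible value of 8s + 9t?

Relaxing integrality, the LP optimum is 47.00 at (s,t) = (1, 4.33), which is not an integer point.
(s,t)=(1,4): 1·1+3·4=13≤14, 4·1+3·4=16≤17, objective 44.
(s,t)=(2,3): 1·2+3·3=11≤14, 4·2+3·3=17≤17, objective 43.
The best lattice point is (1,4), giving 44.

44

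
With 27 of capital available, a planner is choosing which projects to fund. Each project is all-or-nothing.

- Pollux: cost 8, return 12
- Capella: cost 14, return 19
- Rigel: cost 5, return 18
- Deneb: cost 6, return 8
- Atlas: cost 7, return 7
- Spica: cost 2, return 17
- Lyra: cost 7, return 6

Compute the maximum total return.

Allowing fractional choices, the relaxed optimum would be about 63.3, but projects are indivisible.
Rigel + Deneb + Atlas + Spica + Lyra: cost 5 + 6 + 7 + 2 + 7 = 27 ≤ 27, return 18 + 8 + 7 + 17 + 6 = 56.
Pollux + Rigel + Deneb + Spica: cost 8 + 5 + 6 + 2 = 21 ≤ 27, return 12 + 18 + 8 + 17 = 55.
Capella + Rigel + Deneb + Spica: cost 14 + 5 + 6 + 2 = 27 ≤ 27, return 19 + 18 + 8 + 17 = 62.
Best is Capella, Rigel, Deneb, and Spica with total return 62.

62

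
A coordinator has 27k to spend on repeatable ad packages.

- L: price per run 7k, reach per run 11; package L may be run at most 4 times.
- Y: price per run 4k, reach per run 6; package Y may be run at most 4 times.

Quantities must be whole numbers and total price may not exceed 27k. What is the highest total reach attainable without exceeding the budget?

L has the best ratio (11/7); taking only L gives at most 3×11 = 33 (stopped by the price limit).
Mixing does better — 2×L and 3×Y: price 26 ≤ 27, reach 2·11 + 3·6 = 40.

40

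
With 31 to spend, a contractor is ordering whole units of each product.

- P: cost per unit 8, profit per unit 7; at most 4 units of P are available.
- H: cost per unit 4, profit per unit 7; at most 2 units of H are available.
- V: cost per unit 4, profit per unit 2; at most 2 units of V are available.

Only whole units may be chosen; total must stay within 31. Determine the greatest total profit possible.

Take 2×P, 2×H, and 1×V: cost 28 ≤ 31, profit 2·7 + 2·7 + 1·2 = 30.
H has the best ratio (7/4) and is taken to its limit of 2; remaining capacity is filled optimally with the others.

30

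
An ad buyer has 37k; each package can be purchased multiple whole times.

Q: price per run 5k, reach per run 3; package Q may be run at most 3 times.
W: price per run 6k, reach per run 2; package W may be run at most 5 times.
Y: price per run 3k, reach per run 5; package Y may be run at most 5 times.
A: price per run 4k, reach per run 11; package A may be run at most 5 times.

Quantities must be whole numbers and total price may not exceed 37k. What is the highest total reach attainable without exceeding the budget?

80

5×Y and 5×A: price 35 ≤ 37, reach 5·5 + 5·11 = 80.
1×Q, 4×Y, and 5×A: price 37 ≤ 37, reach 1·3 + 4·5 + 5·11 = 78.
Best is 80.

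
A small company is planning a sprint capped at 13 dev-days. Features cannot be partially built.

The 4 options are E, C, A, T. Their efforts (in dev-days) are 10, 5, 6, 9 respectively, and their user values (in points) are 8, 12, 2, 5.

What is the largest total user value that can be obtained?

C: effort 5 ≤ 13, user value 12.
C + A: effort 5 + 6 = 11 ≤ 13, user value 12 + 2 = 14.
Best is C and A with total user value 14.

14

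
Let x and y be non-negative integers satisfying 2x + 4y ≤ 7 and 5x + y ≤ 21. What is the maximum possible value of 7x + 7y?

Relaxing integrality, the LP optimum is 24.50 at (x,y) = (3.5, 0), which is not an integer point.
(x,y)=(3,0): 2·3+4·0=6≤7, 5·3+1·0=15≤21, objective 21.
(x,y)=(2,0): 2·2+4·0=4≤7, 5·2+1·0=10≤21, objective 14.
No feasible integer point exceeds 21.

21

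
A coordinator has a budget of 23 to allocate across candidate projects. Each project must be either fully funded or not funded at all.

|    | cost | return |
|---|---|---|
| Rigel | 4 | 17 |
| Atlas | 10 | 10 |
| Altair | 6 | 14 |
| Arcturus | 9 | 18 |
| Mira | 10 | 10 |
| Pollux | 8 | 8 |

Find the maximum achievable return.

This is an integer program with binary decision variables.
Rigel + Arcturus + Mira: cost 4 + 9 + 10 = 23 ≤ 23, return 17 + 18 + 10 = 45.
Rigel + Altair + Arcturus: cost 4 + 6 + 9 = 19 ≤ 23, return 17 + 14 + 18 = 49.
Rigel + Atlas + Arcturus: cost 4 + 10 + 9 = 23 ≤ 23, return 17 + 10 + 18 = 45.
Best is Rigel, Altair, and Arcturus with total return 49.

49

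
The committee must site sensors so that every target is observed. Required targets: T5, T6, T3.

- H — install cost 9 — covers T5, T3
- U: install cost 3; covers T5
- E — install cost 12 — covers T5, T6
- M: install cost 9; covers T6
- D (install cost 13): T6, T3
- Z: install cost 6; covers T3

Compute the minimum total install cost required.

The greedy cost-per-new-target heuristic would pick U, Z, and M for 18, but a cheaper cover exists.
Choose U and D: together they cover T5, T6, T3 — every target.
Total install cost: 3 + 13 = 16.
No cover costs less than 16.

16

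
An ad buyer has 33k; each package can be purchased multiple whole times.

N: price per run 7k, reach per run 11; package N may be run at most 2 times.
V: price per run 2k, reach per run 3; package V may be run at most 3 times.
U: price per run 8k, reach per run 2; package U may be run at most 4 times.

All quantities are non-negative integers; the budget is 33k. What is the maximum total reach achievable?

33

This is a bounded integer knapsack.
N has the best ratio (11/7); taking only N gives at most 2×11 = 22 (stopped by the supply cap of 2).
Mixing does better — 2×N, 3×V, and 1×U: price 28 ≤ 33, reach 2·11 + 3·3 + 1·2 = 33.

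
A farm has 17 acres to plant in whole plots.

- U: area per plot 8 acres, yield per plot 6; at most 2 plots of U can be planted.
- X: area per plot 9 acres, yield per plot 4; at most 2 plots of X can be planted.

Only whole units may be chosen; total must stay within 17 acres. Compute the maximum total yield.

12

2×U: area 16 ≤ 17, yield 2·6 = 12.
1×U and 1×X: area 17 ≤ 17, yield 1·6 + 1·4 = 10.
Best is 12.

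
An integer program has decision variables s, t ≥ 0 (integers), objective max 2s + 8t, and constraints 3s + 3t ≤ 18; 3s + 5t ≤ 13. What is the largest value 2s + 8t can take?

The continuous relaxation peaks at (0, 2.6) with value 20.80; rounding to a feasible lattice point costs some objective.
(s,t)=(1,2): 3·1+3·2=9≤18, 3·1+5·2=13≤13, objective 18.
(s,t)=(0,2): 3·0+3·2=6≤18, 3·0+5·2=10≤13, objective 16.
No feasible integer point exceeds 18.

18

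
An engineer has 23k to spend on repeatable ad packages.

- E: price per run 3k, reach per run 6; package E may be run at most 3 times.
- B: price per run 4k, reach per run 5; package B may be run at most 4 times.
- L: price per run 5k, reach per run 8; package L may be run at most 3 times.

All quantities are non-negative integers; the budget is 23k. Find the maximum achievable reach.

39

Take 3×E, 1×B, and 2×L: price 23 ≤ 23, reach 3·6 + 1·5 + 2·8 = 39.
E has the best ratio (6/3) and is taken to its limit of 3; remaining capacity is filled optimally with the others.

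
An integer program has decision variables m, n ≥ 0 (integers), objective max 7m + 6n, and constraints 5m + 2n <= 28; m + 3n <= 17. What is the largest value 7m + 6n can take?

52

(m,n)=(4,4): 5·4+2·4=28≤28, 1·4+3·4=16≤17, objective 52.
(m,n)=(4,3): 5·4+2·3=26≤28, 1·4+3·3=13≤17, objective 46.
(m,n)=(3,4): 5·3+2·4=23≤28, 1·3+3·4=15≤17, objective 45.
(m,n)=(2,5): 5·2+2·5=20≤28, 1·2+3·5=17≤17, objective 44.
No feasible integer point exceeds 52.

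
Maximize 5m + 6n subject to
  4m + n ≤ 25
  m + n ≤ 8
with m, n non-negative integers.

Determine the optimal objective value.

(m,n)=(0,8): 4·0+1·8=8≤25, 1·0+1·8=8≤8, objective 48.
(m,n)=(1,7): 4·1+1·7=11≤25, 1·1+1·7=8≤8, objective 47.
(m,n)=(0,7): 4·0+1·7=7≤25, 1·0+1·7=7≤8, objective 42.
No feasible integer point exceeds 48.

48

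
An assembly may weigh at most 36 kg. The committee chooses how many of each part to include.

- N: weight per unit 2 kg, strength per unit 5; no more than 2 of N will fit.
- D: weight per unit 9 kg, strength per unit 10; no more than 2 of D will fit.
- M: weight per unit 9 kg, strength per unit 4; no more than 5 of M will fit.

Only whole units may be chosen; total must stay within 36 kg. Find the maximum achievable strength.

34

2×N and 2×D: weight 22 ≤ 36, strength 2·5 + 2·10 = 30.
2×N, 2×D, and 1×M: weight 31 ≤ 36, strength 2·5 + 2·10 + 1·4 = 34.
Best is 34.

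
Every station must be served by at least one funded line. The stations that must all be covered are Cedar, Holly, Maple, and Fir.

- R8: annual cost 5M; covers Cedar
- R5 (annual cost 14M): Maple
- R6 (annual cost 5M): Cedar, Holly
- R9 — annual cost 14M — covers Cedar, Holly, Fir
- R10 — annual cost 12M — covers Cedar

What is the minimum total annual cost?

The greedy cost-per-new-station heuristic would pick R6, R5, and R9 for 33, but a cheaper cover exists.
Choose R5 and R9: together they cover Cedar, Holly, Maple, Fir — every station.
Total annual cost: 14 + 14 = 28.
No cover costs less than 28.

28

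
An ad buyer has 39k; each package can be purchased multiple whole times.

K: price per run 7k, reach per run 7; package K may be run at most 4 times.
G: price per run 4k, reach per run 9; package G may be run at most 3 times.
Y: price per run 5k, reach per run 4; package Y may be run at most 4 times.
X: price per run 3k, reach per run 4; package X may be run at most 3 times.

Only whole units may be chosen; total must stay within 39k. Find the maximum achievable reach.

56

Take 3×K, 3×G, and 2×X: price 39 ≤ 39, reach 3·7 + 3·9 + 2·4 = 56.
G has the best ratio (9/4) and is taken to its limit of 3; remaining capacity is filled optimally with the others.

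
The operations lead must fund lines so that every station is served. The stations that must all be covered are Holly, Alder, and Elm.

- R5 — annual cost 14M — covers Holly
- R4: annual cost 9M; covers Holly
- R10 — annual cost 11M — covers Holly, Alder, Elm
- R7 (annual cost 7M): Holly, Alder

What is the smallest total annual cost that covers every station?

11

The greedy cost-per-new-station heuristic would pick R7 and R10 for 18, but a cheaper cover exists.
R10 alone covers Holly, Alder, Elm — every station.
Total annual cost: 11.
No cover costs less than 11.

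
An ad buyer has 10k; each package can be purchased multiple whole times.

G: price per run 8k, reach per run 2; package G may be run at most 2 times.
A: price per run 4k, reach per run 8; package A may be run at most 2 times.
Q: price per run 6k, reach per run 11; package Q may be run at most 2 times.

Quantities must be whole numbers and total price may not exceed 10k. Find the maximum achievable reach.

2×A: price 8 ≤ 10, reach 2·8 = 16.
1×A and 1×Q: price 10 ≤ 10, reach 1·8 + 1·11 = 19.
Best is 19.

19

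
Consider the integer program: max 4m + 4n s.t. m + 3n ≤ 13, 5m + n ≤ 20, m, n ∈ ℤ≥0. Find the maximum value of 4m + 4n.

24

(m,n)=(3,3): 1·3+3·3=12≤13, 5·3+1·3=18≤20, objective 24.
(m,n)=(2,3): 1·2+3·3=11≤13, 5·2+1·3=13≤20, objective 20.
(m,n)=(3,2): 1·3+3·2=9≤13, 5·3+1·2=17≤20, objective 20.
No feasible integer point exceeds 24.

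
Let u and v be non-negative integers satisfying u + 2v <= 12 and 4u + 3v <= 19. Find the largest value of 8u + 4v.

36

Relaxing integrality, the LP optimum is 38.00 at (u,v) = (4.75, 0), which is not an integer point.
(u,v)=(4,1) is feasible, giving 36.
(u,v)=(4,0) is feasible, giving 32.
(u,v)=(3,2) is feasible, giving 32.
The best lattice point is (4,1), giving 36.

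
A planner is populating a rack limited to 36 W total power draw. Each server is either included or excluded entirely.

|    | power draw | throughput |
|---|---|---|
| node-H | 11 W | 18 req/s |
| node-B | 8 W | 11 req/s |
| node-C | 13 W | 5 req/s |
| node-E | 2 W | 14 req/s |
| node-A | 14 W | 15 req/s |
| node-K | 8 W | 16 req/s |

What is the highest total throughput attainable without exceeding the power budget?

Allowing fractional choices, the relaxed optimum would be about 66.5, but servers are indivisible.
node-H + node-B + node-E + node-K: power draw 11 + 8 + 2 + 8 = 29 ≤ 36, throughput 18 + 11 + 14 + 16 = 59.
node-H + node-E + node-A + node-K: power draw 11 + 2 + 14 + 8 = 35 ≤ 36, throughput 18 + 14 + 15 + 16 = 63.
node-H + node-B + node-E + node-A: power draw 11 + 8 + 2 + 14 = 35 ≤ 36, throughput 18 + 11 + 14 + 15 = 58.
Best is node-H, node-E, node-A, and node-K with total throughput 63.

63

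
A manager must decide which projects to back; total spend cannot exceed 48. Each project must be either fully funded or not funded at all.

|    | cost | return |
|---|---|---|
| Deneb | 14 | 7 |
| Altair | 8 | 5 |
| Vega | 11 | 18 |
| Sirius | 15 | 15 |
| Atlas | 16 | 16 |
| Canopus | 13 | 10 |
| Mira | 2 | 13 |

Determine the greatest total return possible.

Take Vega, Sirius, Atlas, and Mira: cost 11 + 15 + 16 + 2 = 44 ≤ 48, return 18 + 15 + 16 + 13 = 62.
No other feasible combination does better.

62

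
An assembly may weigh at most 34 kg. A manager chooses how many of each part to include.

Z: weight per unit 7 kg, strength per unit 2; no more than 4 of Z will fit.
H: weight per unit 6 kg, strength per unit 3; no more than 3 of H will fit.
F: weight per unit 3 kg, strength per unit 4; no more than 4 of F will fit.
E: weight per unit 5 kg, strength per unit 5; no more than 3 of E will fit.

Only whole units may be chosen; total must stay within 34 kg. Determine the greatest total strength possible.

34

Take 1×H, 4×F, and 3×E: weight 33 ≤ 34, strength 1·3 + 4·4 + 3·5 = 34.
F has the best ratio (4/3) and is taken to its limit of 4; remaining capacity is filled optimally with the others.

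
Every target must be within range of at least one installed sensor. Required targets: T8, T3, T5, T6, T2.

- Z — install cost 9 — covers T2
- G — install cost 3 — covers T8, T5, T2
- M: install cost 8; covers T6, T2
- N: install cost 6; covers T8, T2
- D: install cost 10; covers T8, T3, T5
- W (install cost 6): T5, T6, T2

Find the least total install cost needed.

This is an integer covering problem.
The greedy cost-per-new-target heuristic would pick G, W, and D for 19, but a cheaper cover exists.
Choose D and W: together they cover T8, T3, T5, T6, T2 — every target.
Total install cost: 10 + 6 = 16.
No cover costs less than 16.

16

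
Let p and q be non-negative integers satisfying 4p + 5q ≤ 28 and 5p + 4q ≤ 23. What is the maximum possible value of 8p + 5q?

(p,q)=(3,2): 4·3+5·2=22≤28, 5·3+4·2=23≤23, objective 34.
(p,q)=(4,0): 4·4+5·0=16≤28, 5·4+4·0=20≤23, objective 32.
Maximum is 34 at (p,q)=(3,2).

34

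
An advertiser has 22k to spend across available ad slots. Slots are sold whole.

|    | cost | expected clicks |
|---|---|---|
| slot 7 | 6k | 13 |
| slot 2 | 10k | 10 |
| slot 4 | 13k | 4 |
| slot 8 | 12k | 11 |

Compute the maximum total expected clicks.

Take slot 7 and slot 8: cost 6 + 12 = 18 ≤ 22, expected clicks 13 + 11 = 24.
No other feasible combination does better.

24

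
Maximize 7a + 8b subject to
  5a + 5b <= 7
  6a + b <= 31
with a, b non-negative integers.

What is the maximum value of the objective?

8

(a,b)=(0,1): 5·0+5·1=5≤7, 6·0+1·1=1≤31, objective 8.
(a,b)=(1,0): 5·1+5·0=5≤7, 6·1+1·0=6≤31, objective 7.
(a,b)=(0,0): 5·0+5·0=0≤7, 6·0+1·0=0≤31, objective 0.
The best lattice point is (0,1), giving 8.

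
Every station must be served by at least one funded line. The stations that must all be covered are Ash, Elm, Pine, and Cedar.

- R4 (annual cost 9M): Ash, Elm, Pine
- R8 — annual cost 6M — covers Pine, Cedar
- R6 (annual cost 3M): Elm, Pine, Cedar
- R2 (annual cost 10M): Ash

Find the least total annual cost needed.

12

Choose R4 and R6: together they cover Ash, Elm, Pine, Cedar — every station.
Total annual cost: 9 + 3 = 12.
No cover costs less than 12.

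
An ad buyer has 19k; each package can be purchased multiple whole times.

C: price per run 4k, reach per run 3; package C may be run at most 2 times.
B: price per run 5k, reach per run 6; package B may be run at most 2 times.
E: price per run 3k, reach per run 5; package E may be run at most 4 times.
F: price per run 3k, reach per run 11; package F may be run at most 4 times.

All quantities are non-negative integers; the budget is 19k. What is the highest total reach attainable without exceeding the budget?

F has the best ratio (11/3); taking only F gives at most 4×11 = 44 (stopped by the supply cap of 4).
Mixing does better — 2×E and 4×F: price 18 ≤ 19, reach 2·5 + 4·11 = 54.

54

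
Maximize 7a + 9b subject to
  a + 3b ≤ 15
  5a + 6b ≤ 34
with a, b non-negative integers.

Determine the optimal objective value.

Relaxing integrality, the LP optimum is 50.33 at (a,b) = (1.33, 4.56), which is not an integer point.
(a,b)=(2,4): 1·2+3·4=14≤15, 5·2+6·4=34≤34, objective 50.
(a,b)=(3,3): 1·3+3·3=12≤15, 5·3+6·3=33≤34, objective 48.
(a,b)=(0,5): 1·0+3·5=15≤15, 5·0+6·5=30≤34, objective 45.
(a,b)=(1,4): 1·1+3·4=13≤15, 5·1+6·4=29≤34, objective 43.
No feasible integer point exceeds 50.

50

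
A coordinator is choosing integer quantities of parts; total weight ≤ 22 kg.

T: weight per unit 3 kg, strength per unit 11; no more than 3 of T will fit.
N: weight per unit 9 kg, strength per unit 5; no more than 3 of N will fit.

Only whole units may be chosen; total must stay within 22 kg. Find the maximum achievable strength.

38

T has the best ratio (11/3); taking only T gives at most 3×11 = 33 (stopped by the supply cap of 3).
Mixing does better — 3×T and 1×N: weight 18 ≤ 22, strength 3·11 + 1·5 = 38.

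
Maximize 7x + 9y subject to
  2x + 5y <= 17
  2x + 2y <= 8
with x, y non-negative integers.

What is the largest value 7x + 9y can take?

(x,y)=(1,3) is feasible, giving 34.
(x,y)=(2,2) is feasible, giving 32.
(x,y)=(0,3) is feasible, giving 27.
No feasible integer point exceeds 34.

34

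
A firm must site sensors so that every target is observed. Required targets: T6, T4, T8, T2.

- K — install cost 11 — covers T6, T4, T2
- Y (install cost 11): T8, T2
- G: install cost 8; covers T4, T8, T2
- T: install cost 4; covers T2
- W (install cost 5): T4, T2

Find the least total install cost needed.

The greedy cost-per-new-target heuristic would pick W, G, and K for 24, but a cheaper cover exists.
Choose K and G: together they cover T6, T4, T8, T2 — every target.
Total install cost: 11 + 8 = 19.
No cover costs less than 19.

19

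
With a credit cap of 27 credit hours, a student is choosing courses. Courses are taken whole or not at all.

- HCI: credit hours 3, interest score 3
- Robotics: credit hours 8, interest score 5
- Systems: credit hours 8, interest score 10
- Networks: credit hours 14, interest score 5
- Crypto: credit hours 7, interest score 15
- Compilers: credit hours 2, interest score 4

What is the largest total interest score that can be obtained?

Allowing fractional choices, the relaxed optimum would be about 36.4, but courses are indivisible.
Robotics + Systems + Crypto + Compilers: credit hours 8 + 8 + 7 + 2 = 25 ≤ 27, interest score 5 + 10 + 15 + 4 = 34.
HCI + Robotics + Systems + Crypto: credit hours 3 + 8 + 8 + 7 = 26 ≤ 27, interest score 3 + 5 + 10 + 15 = 33.
Best is Robotics, Systems, Crypto, and Compilers with total interest score 34.

34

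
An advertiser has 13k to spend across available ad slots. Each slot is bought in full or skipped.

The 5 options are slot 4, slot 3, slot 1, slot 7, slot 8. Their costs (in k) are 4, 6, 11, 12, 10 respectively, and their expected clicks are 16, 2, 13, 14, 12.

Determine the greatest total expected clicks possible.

Take slot 4 and slot 3: cost 4 + 6 = 10 ≤ 13, expected clicks 16 + 2 = 18.
No other feasible combination does better.

18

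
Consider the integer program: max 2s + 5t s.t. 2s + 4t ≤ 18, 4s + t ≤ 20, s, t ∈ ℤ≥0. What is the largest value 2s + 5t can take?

22

(s,t)=(1,4) is feasible, giving 22.
(s,t)=(0,4) is feasible, giving 20.
(s,t)=(2,3) is feasible, giving 19.
Maximum is 22 at (s,t)=(1,4).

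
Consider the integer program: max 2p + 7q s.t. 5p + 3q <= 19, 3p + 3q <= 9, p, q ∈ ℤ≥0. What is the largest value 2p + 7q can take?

(p,q)=(0,3): 5·0+3·3=9≤19, 3·0+3·3=9≤9, objective 21.
(p,q)=(1,2): 5·1+3·2=11≤19, 3·1+3·2=9≤9, objective 16.
(p,q)=(0,2): 5·0+3·2=6≤19, 3·0+3·2=6≤9, objective 14.
No feasible integer point exceeds 21.

21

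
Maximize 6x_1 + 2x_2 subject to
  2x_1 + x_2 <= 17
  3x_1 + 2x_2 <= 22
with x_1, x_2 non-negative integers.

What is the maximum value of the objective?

42

(x_1,x_2)=(7,0): 2·7+1·0=14≤17, 3·7+2·0=21≤22, objective 42.
(x_1,x_2)=(6,1): 2·6+1·1=13≤17, 3·6+2·1=20≤22, objective 38.
(x_1,x_2)=(6,0): 2·6+1·0=12≤17, 3·6+2·0=18≤22, objective 36.
The best lattice point is (7,0), giving 42.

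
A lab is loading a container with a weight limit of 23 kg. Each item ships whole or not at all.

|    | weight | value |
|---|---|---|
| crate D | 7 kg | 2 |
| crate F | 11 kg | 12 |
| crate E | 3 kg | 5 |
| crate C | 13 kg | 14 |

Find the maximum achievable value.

21

crate D + crate E + crate C: weight 7 + 3 + 13 = 23 ≤ 23, value 2 + 5 + 14 = 21.
crate E + crate C: weight 3 + 13 = 16 ≤ 23, value 5 + 14 = 19.
Best is crate D, crate E, and crate C with total value 21.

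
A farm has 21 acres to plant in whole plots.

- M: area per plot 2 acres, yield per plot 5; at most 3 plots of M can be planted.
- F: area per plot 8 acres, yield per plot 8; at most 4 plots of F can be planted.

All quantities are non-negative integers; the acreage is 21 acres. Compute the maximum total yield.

M has the best ratio (5/2); taking only M gives at most 3×5 = 15 (stopped by the supply cap of 3).
Mixing does better — 2×M and 2×F: area 20 ≤ 21, yield 2·5 + 2·8 = 26.

26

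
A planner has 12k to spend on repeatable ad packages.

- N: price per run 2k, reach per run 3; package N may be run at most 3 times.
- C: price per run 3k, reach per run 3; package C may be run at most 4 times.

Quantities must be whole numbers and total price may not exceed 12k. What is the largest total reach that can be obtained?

15

N has the best ratio (3/2); taking only N gives at most 3×3 = 9 (stopped by the supply cap of 3).
Mixing does better — 3×N and 2×C: price 12 ≤ 12, reach 3·3 + 2·3 = 15.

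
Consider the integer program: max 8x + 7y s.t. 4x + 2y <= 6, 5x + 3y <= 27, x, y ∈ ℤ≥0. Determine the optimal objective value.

21

(x,y)=(0,3): 4·0+2·3=6≤6, 5·0+3·3=9≤27, objective 21.
(x,y)=(0,2): 4·0+2·2=4≤6, 5·0+3·2=6≤27, objective 14.
Maximum is 21 at (x,y)=(0,3).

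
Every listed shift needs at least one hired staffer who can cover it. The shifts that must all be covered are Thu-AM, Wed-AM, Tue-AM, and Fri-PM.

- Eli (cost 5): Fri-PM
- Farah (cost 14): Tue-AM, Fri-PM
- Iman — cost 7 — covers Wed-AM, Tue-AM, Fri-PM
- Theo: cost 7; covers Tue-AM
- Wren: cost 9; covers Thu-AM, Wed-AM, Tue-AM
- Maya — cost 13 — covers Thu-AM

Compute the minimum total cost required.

The greedy cost-per-new-shift heuristic would pick Iman and Wren for 16, but a cheaper cover exists.
Choose Eli and Wren: together they cover Thu-AM, Wed-AM, Tue-AM, Fri-PM — every shift.
Total cost: 5 + 9 = 14.
No cover costs less than 14.

14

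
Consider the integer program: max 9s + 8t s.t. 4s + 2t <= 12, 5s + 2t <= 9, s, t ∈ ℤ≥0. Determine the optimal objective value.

(s,t)=(0,4) is feasible, giving 32.
(s,t)=(0,3) is feasible, giving 24.
Maximum is 32 at (s,t)=(0,4).

32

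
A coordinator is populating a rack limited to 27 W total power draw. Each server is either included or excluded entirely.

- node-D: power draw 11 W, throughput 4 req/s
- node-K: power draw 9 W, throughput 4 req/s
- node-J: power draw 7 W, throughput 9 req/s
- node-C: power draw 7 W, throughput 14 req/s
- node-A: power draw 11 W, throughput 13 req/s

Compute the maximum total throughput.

36

Allowing fractional choices, the relaxed optimum would be about 36.9, but servers are indivisible.
node-J + node-C + node-A: power draw 7 + 7 + 11 = 25 ≤ 27, throughput 9 + 14 + 13 = 36.
node-K + node-C + node-A: power draw 9 + 7 + 11 = 27 ≤ 27, throughput 4 + 14 + 13 = 31.
node-C + node-A: power draw 7 + 11 = 18 ≤ 27, throughput 14 + 13 = 27.
Best is node-J, node-C, and node-A with total throughput 36.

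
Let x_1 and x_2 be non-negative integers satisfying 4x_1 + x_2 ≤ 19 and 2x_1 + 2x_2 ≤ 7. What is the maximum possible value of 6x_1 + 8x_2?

(x_1,x_2)=(0,3) is feasible, giving 24.
(x_1,x_2)=(1,2) is feasible, giving 22.
(x_1,x_2)=(0,2) is feasible, giving 16.
Maximum is 24 at (x_1,x_2)=(0,3).

24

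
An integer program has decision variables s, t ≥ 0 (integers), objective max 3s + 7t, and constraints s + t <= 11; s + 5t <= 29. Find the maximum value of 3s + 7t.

(s,t)=(7,4): 1·7+1·4=11≤11, 1·7+5·4=27≤29, objective 49.
(s,t)=(6,4): 1·6+1·4=10≤11, 1·6+5·4=26≤29, objective 46.
(s,t)=(8,3): 1·8+1·3=11≤11, 1·8+5·3=23≤29, objective 45.
Maximum is 49 at (s,t)=(7,4).

49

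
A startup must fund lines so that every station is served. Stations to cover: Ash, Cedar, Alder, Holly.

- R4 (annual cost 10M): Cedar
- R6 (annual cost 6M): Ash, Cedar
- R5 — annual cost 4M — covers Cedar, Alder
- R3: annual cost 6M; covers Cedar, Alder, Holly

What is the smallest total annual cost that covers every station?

The greedy cost-per-new-station heuristic would pick R5, R6, and R3 for 16, but a cheaper cover exists.
Choose R6 and R3: together they cover Ash, Cedar, Alder, Holly — every station.
Total annual cost: 6 + 6 = 12.
No cover costs less than 12.

12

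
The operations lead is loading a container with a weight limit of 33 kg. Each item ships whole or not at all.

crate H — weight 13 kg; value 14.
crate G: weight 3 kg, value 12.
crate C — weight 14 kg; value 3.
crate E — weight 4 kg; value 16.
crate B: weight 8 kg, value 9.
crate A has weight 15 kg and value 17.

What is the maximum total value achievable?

54

Allowing fractional choices, the relaxed optimum would be about 57.2, but items are indivisible.
crate H + crate G + crate E + crate B: weight 13 + 3 + 4 + 8 = 28 ≤ 33, value 14 + 12 + 16 + 9 = 51.
crate G + crate E + crate B + crate A: weight 3 + 4 + 8 + 15 = 30 ≤ 33, value 12 + 16 + 9 + 17 = 54.
Best is crate G, crate E, crate B, and crate A with total value 54.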